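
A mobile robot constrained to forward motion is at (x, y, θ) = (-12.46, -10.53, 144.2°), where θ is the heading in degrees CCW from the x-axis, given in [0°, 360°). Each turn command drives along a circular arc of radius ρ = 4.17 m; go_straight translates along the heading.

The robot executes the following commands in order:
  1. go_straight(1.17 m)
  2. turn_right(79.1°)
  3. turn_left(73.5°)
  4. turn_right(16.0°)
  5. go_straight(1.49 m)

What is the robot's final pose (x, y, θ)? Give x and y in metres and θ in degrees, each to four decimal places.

(-17.3349, 2.3125, 122.6000°)

set_pose: (x, y, θ) = (-12.4600, -10.5300, 144.2000°), ρ = 4.17
go_straight(1.17): x += 1.17·cos θ, y += 1.17·sin θ → (-13.4089, -9.8456, 144.2000°)
turn_right(79.1°): centre at ρ to the right, rotate −79.1° → (-14.7520, -4.7077, 65.1000°)
turn_left(73.5°): centre at ρ to the left, rotate +73.5° → (-15.7767, 0.1759, 138.6000°)
turn_right(16.0°): centre at ρ to the right, rotate −16.0° → (-16.5321, 1.0572, 122.6000°)
go_straight(1.49): x += 1.49·cos θ, y += 1.49·sin θ → (-17.3349, 2.3125, 122.6000°)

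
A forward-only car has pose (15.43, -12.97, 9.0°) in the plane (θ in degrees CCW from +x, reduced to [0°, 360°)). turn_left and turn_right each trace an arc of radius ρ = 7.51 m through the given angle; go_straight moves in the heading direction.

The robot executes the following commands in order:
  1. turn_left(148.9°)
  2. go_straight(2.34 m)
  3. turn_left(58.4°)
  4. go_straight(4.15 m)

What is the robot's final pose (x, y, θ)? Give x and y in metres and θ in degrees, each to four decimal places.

set_pose: (x, y, θ) = (15.4300, -12.9700, 9.0000°), ρ = 7.51
turn_left(148.9°): centre at ρ to the left, rotate +148.9° → (17.0806, 1.4058, 157.9000°)
go_straight(2.34): x += 2.34·cos θ, y += 2.34·sin θ → (14.9125, 2.2861, 157.9000°)
turn_left(58.4°): centre at ρ to the left, rotate +58.4° → (7.6411, 1.3804, 216.3000°)
go_straight(4.15): x += 4.15·cos θ, y += 4.15·sin θ → (4.2965, -1.0764, 216.3000°)

(4.2965, -1.0764, 216.3000°)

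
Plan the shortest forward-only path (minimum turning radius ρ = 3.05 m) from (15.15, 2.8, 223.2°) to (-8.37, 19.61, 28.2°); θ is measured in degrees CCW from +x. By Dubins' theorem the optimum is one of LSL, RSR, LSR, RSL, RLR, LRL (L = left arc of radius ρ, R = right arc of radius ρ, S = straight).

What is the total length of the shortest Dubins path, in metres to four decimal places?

33.6443 m

Let ψ = atan2(Δy, Δx) = atan2(16.81, -23.52) = 144.4462° be the start→goal bearing.
Normalize: d = |goal − start| / ρ = 28.909626/3.05 = 9.478566, α = (θ_start − ψ) mod 360° = 78.7538° = 1.374513 rad, β = (θ_goal − ψ) mod 360° = 243.7538° = 4.254306 rad.
Common terms: sin α = 0.980798, cos α = 0.195025, sin β = -0.896902, cos β = -0.442229, cos(α−β) = -0.965926, d² = 89.843214. Work in radians in the unit-radius frame; every candidate has L = ρ·(t + p + q).
LSL: p² = 2 + d² − 2cos(α−β) + 2d(sin α − sin β) = 129.370879; p = √p² = 11.374132; φ = atan2(cos β − cos α, d + sin α − sin β) = -0.056056 rad; t = (φ − α) mod 2π = 4.852616 rad, q = (β − φ) mod 2π = 4.310362 rad → L = 3.05·(4.852616 + 11.374132 + 4.310362) = 3.05·20.537111 = 62.638187 m
RSR: p² = 2 + d² − 2cos(α−β) + 2d(sin β − sin α) = 58.179252; p = √p² = 7.627533; φ = atan2(cos α − cos β, d − sin α + sin β) = 0.083644 rad; t = (α − φ) mod 2π = 1.290869 rad, q = (φ − β) mod 2π = 2.112523 rad → L = 3.05·(1.290869 + 7.627533 + 2.112523) = 3.05·11.030925 = 33.644320 m
LSR: p² = d² − 2 + 2cos(α−β) + 2d(sin α + sin β) = 87.501792; p = √p² = 9.354239; φ = atan2(−cos α − cos β, d + sin α + sin β) − atan2(−2, p) = 0.236481 rad; t = (φ − α) mod 2π = 5.145153 rad, q = (φ − β) mod 2π = 2.265360 rad → L = 3.05·(5.145153 + 9.354239 + 2.265360) = 3.05·16.764753 = 51.132495 m
RSL: p² = d² − 2 + 2cos(α−β) − 2d(sin α + sin β) = 84.320933; p = √p² = 9.182643; φ = atan2(cos α + cos β, d − sin α − sin β) − atan2(2, p) = -0.240760 rad; t = (α − φ) mod 2π = 1.615273 rad, q = (β − φ) mod 2π = 4.495067 rad → L = 3.05·(1.615273 + 9.182643 + 4.495067) = 3.05·15.292983 = 46.643598 m
RLR: c = (6 − d² + 2cos(α−β) + 2d(sin α − sin β))/8 = -6.272407, |c| > 1 → infeasible
LRL: c = (6 − d² + 2cos(α−β) − 2d(sin α − sin β))/8 = -15.171360, |c| > 1 → infeasible
Shortest: RSR with L = 33.644320 m ≈ 33.6443 m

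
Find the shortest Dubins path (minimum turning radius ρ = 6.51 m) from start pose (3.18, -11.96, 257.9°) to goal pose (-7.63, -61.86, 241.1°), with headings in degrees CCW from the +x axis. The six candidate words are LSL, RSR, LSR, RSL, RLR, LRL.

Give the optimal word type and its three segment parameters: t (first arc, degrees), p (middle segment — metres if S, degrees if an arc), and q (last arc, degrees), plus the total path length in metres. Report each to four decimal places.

Let ψ = atan2(Δy, Δx) = atan2(-49.90, -10.81) = -102.2233° be the start→goal bearing.
Normalize: d = |goal − start| / ρ = 51.057478/6.51 = 7.842931, α = (θ_start − ψ) mod 360° = 0.1233° = 0.002152 rad, β = (θ_goal − ψ) mod 360° = 343.3233° = 5.992122 rad.
Common terms: sin α = 0.002152, cos α = 0.999998, sin β = -0.286971, cos β = 0.957939, cos(α−β) = 0.957319, d² = 61.511561. Work in radians in the unit-radius frame; every candidate has L = ρ·(t + p + q).
LSL: p² = 2 + d² − 2cos(α−β) + 2d(sin α − sin β) = 66.132065; p = √p² = 8.132162; φ = atan2(cos β − cos α, d + sin α − sin β) = -0.005172 rad; t = (φ − α) mod 2π = 6.275862 rad, q = (β − φ) mod 2π = 5.997294 rad → L = 6.51·(6.275862 + 8.132162 + 5.997294) = 6.51·20.405318 = 132.838618 m
RSR: p² = 2 + d² − 2cos(α−β) + 2d(sin β − sin α) = 57.061779; p = √p² = 7.553925; φ = atan2(cos α − cos β, d − sin α + sin β) = 0.005568 rad; t = (α − φ) mod 2π = 6.279769 rad, q = (φ − β) mod 2π = 0.296631 rad → L = 6.51·(6.279769 + 7.553925 + 0.296631) = 6.51·14.130325 = 91.988418 m
LSR: p² = d² − 2 + 2cos(α−β) + 2d(sin α + sin β) = 56.958566; p = √p² = 7.547090; φ = atan2(−cos α − cos β, d + sin α + sin β) − atan2(−2, p) = 0.005569 rad; t = (φ − α) mod 2π = 0.003417 rad, q = (φ − β) mod 2π = 0.296633 rad → L = 6.51·(0.003417 + 7.547090 + 0.296633) = 6.51·7.847140 = 51.084882 m
RSL: p² = d² − 2 + 2cos(α−β) − 2d(sin α + sin β) = 65.893834; p = √p² = 8.117502; φ = atan2(cos α + cos β, d − sin α − sin β) − atan2(2, p) = -0.005178 rad; t = (α − φ) mod 2π = 0.007330 rad, q = (β − φ) mod 2π = 5.997300 rad → L = 6.51·(0.007330 + 8.117502 + 5.997300) = 6.51·14.122132 = 91.935082 m
RLR: c = (6 − d² + 2cos(α−β) + 2d(sin α − sin β))/8 = -6.132722, |c| > 1 → infeasible
LRL: c = (6 − d² + 2cos(α−β) − 2d(sin α − sin β))/8 = -7.266508, |c| > 1 → infeasible
Shortest: LSR with L = 51.084882 m ≈ 51.0849 m
Convert LSR to answer units (arcs ×180/π): t = 0.003417·180/π = 0.1958°, p = ρ·p = 6.51·7.547090 = 49.1316 m, q = 0.296633·180/π = 16.9958°, L = 51.0849 m.

LSR: t = 0.1958°, p = 49.1316 m, q = 16.9958°, L = 51.0849 m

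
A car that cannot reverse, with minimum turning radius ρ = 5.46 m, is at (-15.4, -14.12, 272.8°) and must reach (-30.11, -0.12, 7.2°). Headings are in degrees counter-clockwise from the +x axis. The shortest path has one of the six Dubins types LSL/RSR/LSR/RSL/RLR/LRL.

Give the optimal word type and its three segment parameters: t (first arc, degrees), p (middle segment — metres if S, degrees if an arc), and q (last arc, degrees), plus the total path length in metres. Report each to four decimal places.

Let ψ = atan2(Δy, Δx) = atan2(14.00, -14.71) = 136.4166° be the start→goal bearing.
Normalize: d = |goal − start| / ρ = 20.307243/5.46 = 3.719275, α = (θ_start − ψ) mod 360° = 136.3834° = 2.380339 rad, β = (θ_goal − ψ) mod 360° = 230.7834° = 4.027930 rad.
Common terms: sin α = 0.689830, cos α = -0.723972, sin β = -0.774761, cos β = -0.632254, cos(α−β) = -0.076719, d² = 13.833008. Work in radians in the unit-radius frame; every candidate has L = ρ·(t + p + q).
LSL: p² = 2 + d² − 2cos(α−β) + 2d(sin α − sin β) = 26.880878; p = √p² = 5.184677; φ = atan2(cos β − cos α, d + sin α − sin β) = 0.017691 rad; t = (φ − α) mod 2π = 3.920538 rad, q = (β − φ) mod 2π = 4.010239 rad → L = 5.46·(3.920538 + 5.184677 + 4.010239) = 5.46·13.115453 = 71.610375 m
RSR: p² = 2 + d² − 2cos(α−β) + 2d(sin β − sin α) = 5.092014; p = √p² = 2.256549; φ = atan2(cos α − cos β, d − sin α + sin β) = -0.040656 rad; t = (α − φ) mod 2π = 2.420995 rad, q = (φ − β) mod 2π = 2.214600 rad → L = 5.46·(2.420995 + 2.256549 + 2.214600) = 5.46·6.892144 = 37.631104 m
LSR: p² = d² − 2 + 2cos(α−β) + 2d(sin α + sin β) = 11.047806; p = √p² = 3.323824; φ = atan2(−cos α − cos β, d + sin α + sin β) − atan2(−2, p) = 0.898846 rad; t = (φ − α) mod 2π = 4.801692 rad, q = (φ − β) mod 2π = 3.154101 rad → L = 5.46·(4.801692 + 3.323824 + 3.154101) = 5.46·11.279617 = 61.586711 m
RSL: p² = d² − 2 + 2cos(α−β) − 2d(sin α + sin β) = 12.311334; p = √p² = 3.508751; φ = atan2(cos α + cos β, d − sin α − sin β) − atan2(2, p) = -0.860531 rad; t = (α − φ) mod 2π = 3.240870 rad, q = (β − φ) mod 2π = 4.888460 rad → L = 5.46·(3.240870 + 3.508751 + 4.888460) = 5.46·11.638081 = 63.543923 m
RLR: c = (6 − d² + 2cos(α−β) + 2d(sin α − sin β))/8 = 0.363498; p = 2π − arccos c = 5.084409 rad; φ = atan2(cos α − cos β, d − sin α + sin β) = -0.040656 rad; t = (α − φ + p/2) mod 2π = 4.963199 rad, q = (α − β − t + p) mod 2π = 4.756804 rad → L = 5.46·(4.963199 + 5.084409 + 4.756804) = 5.46·14.804413 = 80.832095 m
LRL: c = (6 − d² + 2cos(α−β) − 2d(sin α − sin β))/8 = -2.360110, |c| > 1 → infeasible
Shortest: RSR with L = 37.631104 m ≈ 37.6311 m
Convert RSR to answer units (arcs ×180/π): t = 2.420995·180/π = 138.7128°, p = ρ·p = 5.46·2.256549 = 12.3208 m, q = 2.214600·180/π = 126.8872°, L = 37.6311 m.

RSR: t = 138.7128°, p = 12.3208 m, q = 126.8872°, L = 37.6311 m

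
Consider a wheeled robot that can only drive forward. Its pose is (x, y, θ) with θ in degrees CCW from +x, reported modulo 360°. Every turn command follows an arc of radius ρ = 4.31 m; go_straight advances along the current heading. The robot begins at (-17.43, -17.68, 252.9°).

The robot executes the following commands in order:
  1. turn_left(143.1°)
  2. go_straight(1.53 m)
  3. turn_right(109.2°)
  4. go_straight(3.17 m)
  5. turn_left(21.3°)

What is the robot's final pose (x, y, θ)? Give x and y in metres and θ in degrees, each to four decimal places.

(-1.2294, -28.2244, 308.1000°)

set_pose: (x, y, θ) = (-17.4300, -17.6800, 252.9000°), ρ = 4.31
turn_left(143.1°): centre at ρ to the left, rotate +143.1° → (-10.7772, -22.4342, 396.0000° ≡ 36.0000°)
go_straight(1.53): x += 1.53·cos θ, y += 1.53·sin θ → (-9.5394, -21.5349, 36.0000°)
turn_right(109.2°): centre at ρ to the right, rotate −109.2° → (-2.8800, -23.7760, -73.2000° ≡ 286.8000°)
go_straight(3.17): x += 3.17·cos θ, y += 3.17·sin θ → (-1.9637, -26.8107, 286.8000°)
turn_left(21.3°): centre at ρ to the left, rotate +21.3° → (-1.2294, -28.2244, 308.1000°)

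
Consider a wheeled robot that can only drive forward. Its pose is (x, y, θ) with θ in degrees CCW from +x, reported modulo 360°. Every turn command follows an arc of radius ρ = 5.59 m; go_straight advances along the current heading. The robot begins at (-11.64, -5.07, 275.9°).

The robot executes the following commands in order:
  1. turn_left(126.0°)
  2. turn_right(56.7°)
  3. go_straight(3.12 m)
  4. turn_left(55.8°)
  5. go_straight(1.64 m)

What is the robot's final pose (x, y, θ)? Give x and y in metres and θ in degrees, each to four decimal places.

(12.1642, -5.9476, 41.0000°)

set_pose: (x, y, θ) = (-11.6400, -5.0700, 275.9000°), ρ = 5.59
turn_left(126.0°): centre at ρ to the left, rotate +126.0° → (-2.3464, -8.6561, 401.9000° ≡ 41.9000°)
turn_right(56.7°): centre at ρ to the right, rotate −56.7° → (2.8147, -7.4123, -14.8000° ≡ 345.2000°)
go_straight(3.12): x += 3.12·cos θ, y += 3.12·sin θ → (5.8312, -8.2092, 345.2000°)
turn_left(55.8°): centre at ρ to the left, rotate +55.8° → (10.9265, -7.0235, 401.0000° ≡ 41.0000°)
go_straight(1.64): x += 1.64·cos θ, y += 1.64·sin θ → (12.1642, -5.9476, 41.0000°)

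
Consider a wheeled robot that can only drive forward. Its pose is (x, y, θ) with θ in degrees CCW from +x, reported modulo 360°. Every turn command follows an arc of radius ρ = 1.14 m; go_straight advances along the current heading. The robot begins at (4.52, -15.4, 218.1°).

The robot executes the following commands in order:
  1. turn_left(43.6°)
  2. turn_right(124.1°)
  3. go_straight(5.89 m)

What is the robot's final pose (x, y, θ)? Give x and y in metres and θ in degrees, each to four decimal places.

set_pose: (x, y, θ) = (4.5200, -15.4000, 218.1000°), ρ = 1.14
turn_left(43.6°): centre at ρ to the left, rotate +43.6° → (4.0954, -16.1325, 261.7000°)
turn_right(124.1°): centre at ρ to the right, rotate −124.1° → (2.1986, -16.8098, 137.6000°)
go_straight(5.89): x += 5.89·cos θ, y += 5.89·sin θ → (-2.1509, -12.8382, 137.6000°)

(-2.1509, -12.8382, 137.6000°)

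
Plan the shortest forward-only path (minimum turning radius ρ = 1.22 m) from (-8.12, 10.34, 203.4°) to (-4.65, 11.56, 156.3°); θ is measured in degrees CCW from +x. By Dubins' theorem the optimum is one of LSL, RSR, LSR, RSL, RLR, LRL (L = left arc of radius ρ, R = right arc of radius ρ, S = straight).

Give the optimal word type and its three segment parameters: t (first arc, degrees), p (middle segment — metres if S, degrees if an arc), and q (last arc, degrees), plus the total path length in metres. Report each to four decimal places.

LSL: t = 182.7040°, p = 2.7785 m, q = 130.1960°, L = 9.4411 m

Let ψ = atan2(Δy, Δx) = atan2(1.22, 3.47) = 19.3709° be the start→goal bearing.
Normalize: d = |goal − start| / ρ = 3.678220/1.22 = 3.014934, α = (θ_start − ψ) mod 360° = 184.0291° = 3.211914 rad, β = (θ_goal − ψ) mod 360° = 136.9291° = 2.389863 rad.
Common terms: sin α = -0.070263, cos α = -0.997529, sin β = 0.682903, cos β = -0.730509, cos(α−β) = 0.680721, d² = 9.089828. Work in radians in the unit-radius frame; every candidate has L = ρ·(t + p + q).
LSL: p² = 2 + d² − 2cos(α−β) + 2d(sin α − sin β) = 5.186895; p = √p² = 2.277476; φ = atan2(cos β − cos α, d + sin α − sin β) = 0.117514 rad; t = (φ − α) mod 2π = 3.188786 rad, q = (β − φ) mod 2π = 2.272350 rad → L = 1.22·(3.188786 + 2.277476 + 2.272350) = 1.22·7.738611 = 9.441105 m
RSR: p² = 2 + d² − 2cos(α−β) + 2d(sin β − sin α) = 14.269878; p = √p² = 3.777549; φ = atan2(cos α − cos β, d − sin α + sin β) = -0.070745 rad; t = (α − φ) mod 2π = 3.282658 rad, q = (φ − β) mod 2π = 3.822577 rad → L = 1.22·(3.282658 + 3.777549 + 3.822577) = 1.22·10.882785 = 13.276997 m
LSR: p² = d² − 2 + 2cos(α−β) + 2d(sin α + sin β) = 12.145408; p = √p² = 3.485026; φ = atan2(−cos α − cos β, d + sin α + sin β) − atan2(−2, p) = 0.965554 rad; t = (φ − α) mod 2π = 4.036826 rad, q = (φ − β) mod 2π = 4.858876 rad → L = 1.22·(4.036826 + 3.485026 + 4.858876) = 1.22·12.380728 = 15.104488 m
RSL: p² = d² − 2 + 2cos(α−β) − 2d(sin α + sin β) = 4.757131; p = √p² = 2.181085; φ = atan2(cos α + cos β, d − sin α − sin β) − atan2(2, p) = -1.365695 rad; t = (α − φ) mod 2π = 4.577609 rad, q = (β − φ) mod 2π = 3.755559 rad → L = 1.22·(4.577609 + 2.181085 + 3.755559) = 1.22·10.514252 = 12.827387 m
RLR: c = (6 − d² + 2cos(α−β) + 2d(sin α − sin β))/8 = -0.783735; p = 2π − arccos c = 3.811733 rad; φ = atan2(cos α − cos β, d − sin α + sin β) = -0.070745 rad; t = (α − φ + p/2) mod 2π = 5.188525 rad, q = (α − β − t + p) mod 2π = 5.728443 rad → L = 1.22·(5.188525 + 3.811733 + 5.728443) = 1.22·14.728701 = 17.969015 m
LRL: c = (6 − d² + 2cos(α−β) − 2d(sin α − sin β))/8 = 0.351638; p = 2π − arccos c = 5.071709 rad; φ = atan2(cos β − cos α, d + sin α − sin β) = 0.117514 rad; t = (φ − α + p/2) mod 2π = 5.724640 rad, q = (β − α − t + p) mod 2π = 4.808204 rad → L = 1.22·(5.724640 + 5.071709 + 4.808204) = 1.22·15.604554 = 19.037556 m
Shortest: LSL with L = 9.441105 m ≈ 9.4411 m
Convert LSL to answer units (arcs ×180/π): t = 3.188786·180/π = 182.7040°, p = ρ·p = 1.22·2.277476 = 2.7785 m, q = 2.272350·180/π = 130.1960°, L = 9.4411 m.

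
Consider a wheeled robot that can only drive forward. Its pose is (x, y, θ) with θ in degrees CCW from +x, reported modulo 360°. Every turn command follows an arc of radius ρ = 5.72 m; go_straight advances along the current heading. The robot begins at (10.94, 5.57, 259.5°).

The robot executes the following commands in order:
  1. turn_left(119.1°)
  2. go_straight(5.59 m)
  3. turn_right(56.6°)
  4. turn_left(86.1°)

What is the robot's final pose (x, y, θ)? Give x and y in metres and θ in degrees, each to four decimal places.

set_pose: (x, y, θ) = (10.9400, 5.5700, 259.5000°), ρ = 5.72
turn_left(119.1°): centre at ρ to the left, rotate +119.1° → (18.3887, -0.8936, 378.6000° ≡ 18.6000°)
go_straight(5.59): x += 5.59·cos θ, y += 5.59·sin θ → (23.6867, 0.8894, 18.6000°)
turn_right(56.6°): centre at ρ to the right, rotate −56.6° → (29.0327, -0.0245, -38.0000° ≡ 322.0000°)
turn_left(86.1°): centre at ρ to the left, rotate +86.1° → (36.8118, 0.6630, 408.1000° ≡ 48.1000°)

(36.8118, 0.6630, 48.1000°)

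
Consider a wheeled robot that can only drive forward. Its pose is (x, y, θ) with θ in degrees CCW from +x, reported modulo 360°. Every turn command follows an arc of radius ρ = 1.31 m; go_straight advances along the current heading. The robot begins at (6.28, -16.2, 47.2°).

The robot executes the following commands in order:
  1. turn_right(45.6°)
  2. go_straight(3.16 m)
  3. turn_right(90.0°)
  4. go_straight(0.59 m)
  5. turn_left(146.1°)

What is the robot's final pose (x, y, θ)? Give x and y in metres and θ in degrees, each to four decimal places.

set_pose: (x, y, θ) = (6.2800, -16.2000, 47.2000°), ρ = 1.31
turn_right(45.6°): centre at ρ to the right, rotate −45.6° → (7.2046, -15.7806, 1.6000°)
go_straight(3.16): x += 3.16·cos θ, y += 3.16·sin θ → (10.3634, -15.6923, 1.6000°)
turn_right(90.0°): centre at ρ to the right, rotate −90.0° → (11.7094, -16.9653, -88.4000° ≡ 271.6000°)
go_straight(0.59): x += 0.59·cos θ, y += 0.59·sin θ → (11.7259, -17.5550, 271.6000°)
turn_left(146.1°): centre at ρ to the left, rotate +146.1° → (14.1427, -18.2185, 417.7000° ≡ 57.7000°)

(14.1427, -18.2185, 57.7000°)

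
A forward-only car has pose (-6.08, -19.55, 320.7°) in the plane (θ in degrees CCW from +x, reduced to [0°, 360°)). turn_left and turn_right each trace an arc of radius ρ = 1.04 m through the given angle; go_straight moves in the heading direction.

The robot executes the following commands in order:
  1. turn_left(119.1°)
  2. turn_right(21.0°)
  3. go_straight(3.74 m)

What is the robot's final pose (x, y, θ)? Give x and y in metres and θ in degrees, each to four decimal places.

set_pose: (x, y, θ) = (-6.0800, -19.5500, 320.7000°), ρ = 1.04
turn_left(119.1°): centre at ρ to the left, rotate +119.1° → (-4.3977, -18.9294, 439.8000° ≡ 79.8000°)
turn_right(21.0°): centre at ρ to the right, rotate −21.0° → (-4.2637, -18.5748, 58.8000°)
go_straight(3.74): x += 3.74·cos θ, y += 3.74·sin θ → (-2.3263, -15.3757, 58.8000°)

(-2.3263, -15.3757, 58.8000°)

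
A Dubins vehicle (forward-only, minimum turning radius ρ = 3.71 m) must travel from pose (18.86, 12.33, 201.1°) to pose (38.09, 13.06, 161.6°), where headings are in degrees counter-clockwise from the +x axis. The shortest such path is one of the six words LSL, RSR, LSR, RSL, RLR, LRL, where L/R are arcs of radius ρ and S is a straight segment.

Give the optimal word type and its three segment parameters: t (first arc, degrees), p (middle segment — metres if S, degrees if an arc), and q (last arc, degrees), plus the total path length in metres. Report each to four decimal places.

LSL: t = 161.1974°, p = 16.7368 m, q = 159.3026°, L = 37.4897 m

Let ψ = atan2(Δy, Δx) = atan2(0.73, 19.23) = 2.1740° be the start→goal bearing.
Normalize: d = |goal − start| / ρ = 19.243851/3.71 = 5.187022, α = (θ_start − ψ) mod 360° = 198.9260° = 3.471914 rad, β = (θ_goal − ψ) mod 360° = 159.4260° = 2.782509 rad.
Common terms: sin α = -0.324347, cos α = -0.945938, sin β = 0.351417, cos β = -0.936219, cos(α−β) = 0.771625, d² = 26.905195. Work in radians in the unit-radius frame; every candidate has L = ρ·(t + p + q).
LSL: p² = 2 + d² − 2cos(α−β) + 2d(sin α − sin β) = 20.351546; p = √p² = 4.511269; φ = atan2(cos β − cos α, d + sin α − sin β) = 0.002154 rad; t = (φ − α) mod 2π = 2.813426 rad, q = (β − φ) mod 2π = 2.780354 rad → L = 3.71·(2.813426 + 4.511269 + 2.780354) = 3.71·10.105049 = 37.489732 m
RSR: p² = 2 + d² − 2cos(α−β) + 2d(sin β − sin α) = 34.372347; p = √p² = 5.862793; φ = atan2(cos α − cos β, d − sin α + sin β) = -0.001658 rad; t = (α − φ) mod 2π = 3.473572 rad, q = (φ − β) mod 2π = 3.499019 rad → L = 3.71·(3.473572 + 5.862793 + 3.499019) = 3.71·12.835384 = 47.619274 m
LSR: p² = d² − 2 + 2cos(α−β) + 2d(sin α + sin β) = 26.729268; p = √p² = 5.170036; φ = atan2(−cos α − cos β, d + sin α + sin β) − atan2(−2, p) = 0.715533 rad; t = (φ − α) mod 2π = 3.526804 rad, q = (φ − β) mod 2π = 4.216209 rad → L = 3.71·(3.526804 + 5.170036 + 4.216209) = 3.71·12.913049 = 47.907413 m
RSL: p² = d² − 2 + 2cos(α−β) − 2d(sin α + sin β) = 26.167621; p = √p² = 5.115430; φ = atan2(cos α + cos β, d − sin α − sin β) − atan2(2, p) = -0.722467 rad; t = (α − φ) mod 2π = 4.194380 rad, q = (β − φ) mod 2π = 3.504975 rad → L = 3.71·(4.194380 + 5.115430 + 3.504975) = 3.71·12.814785 = 47.542854 m
RLR: c = (6 − d² + 2cos(α−β) + 2d(sin α − sin β))/8 = -3.296543, |c| > 1 → infeasible
LRL: c = (6 − d² + 2cos(α−β) − 2d(sin α − sin β))/8 = -1.543943, |c| > 1 → infeasible
Shortest: LSL with L = 37.489732 m ≈ 37.4897 m
Convert LSL to answer units (arcs ×180/π): t = 2.813426·180/π = 161.1974°, p = ρ·p = 3.71·4.511269 = 16.7368 m, q = 2.780354·180/π = 159.3026°, L = 37.4897 m.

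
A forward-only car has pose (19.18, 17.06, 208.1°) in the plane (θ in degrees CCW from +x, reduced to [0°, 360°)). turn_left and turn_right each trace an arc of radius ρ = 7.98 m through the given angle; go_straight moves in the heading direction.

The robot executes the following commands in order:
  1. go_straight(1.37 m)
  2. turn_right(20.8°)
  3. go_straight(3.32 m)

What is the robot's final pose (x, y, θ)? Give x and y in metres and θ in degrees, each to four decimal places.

(11.9337, 15.1169, 187.3000°)

set_pose: (x, y, θ) = (19.1800, 17.0600, 208.1000°), ρ = 7.98
go_straight(1.37): x += 1.37·cos θ, y += 1.37·sin θ → (17.9715, 16.4147, 208.1000°)
turn_right(20.8°): centre at ρ to the right, rotate −20.8° → (15.2268, 15.5388, 187.3000°)
go_straight(3.32): x += 3.32·cos θ, y += 3.32·sin θ → (11.9337, 15.1169, 187.3000°)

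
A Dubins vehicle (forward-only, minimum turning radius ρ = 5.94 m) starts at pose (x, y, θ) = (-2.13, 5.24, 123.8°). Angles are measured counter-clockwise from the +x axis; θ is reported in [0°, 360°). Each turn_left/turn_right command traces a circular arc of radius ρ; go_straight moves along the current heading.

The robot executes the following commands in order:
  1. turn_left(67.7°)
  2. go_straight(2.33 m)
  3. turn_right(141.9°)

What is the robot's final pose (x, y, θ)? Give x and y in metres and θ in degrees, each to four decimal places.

(-16.2413, 16.9624, 49.6000°)

set_pose: (x, y, θ) = (-2.1300, 5.2400, 123.8000°), ρ = 5.94
turn_left(67.7°): centre at ρ to the left, rotate +67.7° → (-8.2503, 7.7564, 191.5000°)
go_straight(2.33): x += 2.33·cos θ, y += 2.33·sin θ → (-10.5335, 7.2918, 191.5000°)
turn_right(141.9°): centre at ρ to the right, rotate −141.9° → (-16.2413, 16.9624, 49.6000°)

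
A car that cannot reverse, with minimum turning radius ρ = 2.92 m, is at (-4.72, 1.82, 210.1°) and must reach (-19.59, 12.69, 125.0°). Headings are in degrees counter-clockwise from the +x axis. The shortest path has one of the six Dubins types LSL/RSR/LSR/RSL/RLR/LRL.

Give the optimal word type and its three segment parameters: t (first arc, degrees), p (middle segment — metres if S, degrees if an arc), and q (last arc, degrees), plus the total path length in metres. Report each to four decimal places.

RSR: t = 72.3913°, p = 14.8887 m, q = 12.7087°, L = 19.2257 m

Let ψ = atan2(Δy, Δx) = atan2(10.87, -14.87) = 143.8331° be the start→goal bearing.
Normalize: d = |goal − start| / ρ = 18.419387/2.92 = 6.308009, α = (θ_start − ψ) mod 360° = 66.2669° = 1.156575 rad, β = (θ_goal − ψ) mod 360° = 341.1669° = 5.954485 rad.
Common terms: sin α = 0.915430, cos α = 0.402477, sin β = -0.322813, cos β = 0.946463, cos(α−β) = 0.085417, d² = 39.790979. Work in radians in the unit-radius frame; every candidate has L = ρ·(t + p + q).
LSL: p² = 2 + d² − 2cos(α−β) + 2d(sin α − sin β) = 57.241840; p = √p² = 7.565834; φ = atan2(cos β − cos α, d + sin α − sin β) = 0.071962 rad; t = (φ − α) mod 2π = 5.198572 rad, q = (β − φ) mod 2π = 5.882523 rad → L = 2.92·(5.198572 + 7.565834 + 5.882523) = 2.92·18.646929 = 54.449033 m
RSR: p² = 2 + d² − 2cos(α−β) + 2d(sin β − sin α) = 25.998449; p = √p² = 5.098867; φ = atan2(cos α − cos β, d − sin α + sin β) = -0.106891 rad; t = (α − φ) mod 2π = 1.263466 rad, q = (φ − β) mod 2π = 0.221809 rad → L = 2.92·(1.263466 + 5.098867 + 0.221809) = 2.92·6.584143 = 19.225696 m
LSR: p² = d² − 2 + 2cos(α−β) + 2d(sin α + sin β) = 45.438282; p = √p² = 6.740792; φ = atan2(−cos α − cos β, d + sin α + sin β) − atan2(−2, p) = 0.095381 rad; t = (φ − α) mod 2π = 5.221991 rad, q = (φ − β) mod 2π = 0.424081 rad → L = 2.92·(5.221991 + 6.740792 + 0.424081) = 2.92·12.386865 = 36.169645 m
RSL: p² = d² − 2 + 2cos(α−β) − 2d(sin α + sin β) = 30.485343; p = √p² = 5.521353; φ = atan2(cos α + cos β, d − sin α − sin β) − atan2(2, p) = -0.115751 rad; t = (α − φ) mod 2π = 1.272326 rad, q = (β − φ) mod 2π = 6.070236 rad → L = 2.92·(1.272326 + 5.521353 + 6.070236) = 2.92·12.863916 = 37.562635 m
RLR: c = (6 − d² + 2cos(α−β) + 2d(sin α − sin β))/8 = -2.249806, |c| > 1 → infeasible
LRL: c = (6 − d² + 2cos(α−β) − 2d(sin α − sin β))/8 = -6.155230, |c| > 1 → infeasible
Shortest: RSR with L = 19.225696 m ≈ 19.2257 m
Convert RSR to answer units (arcs ×180/π): t = 1.263466·180/π = 72.3913°, p = ρ·p = 2.92·5.098867 = 14.8887 m, q = 0.221809·180/π = 12.7087°, L = 19.2257 m.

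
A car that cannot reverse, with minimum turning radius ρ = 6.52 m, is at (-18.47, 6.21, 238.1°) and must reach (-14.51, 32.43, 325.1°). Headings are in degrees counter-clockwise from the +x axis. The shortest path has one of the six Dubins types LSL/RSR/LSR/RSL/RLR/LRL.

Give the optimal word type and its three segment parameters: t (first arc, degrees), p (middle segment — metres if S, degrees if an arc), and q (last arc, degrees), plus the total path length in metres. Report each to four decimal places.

RSR: t = 166.4042°, p = 18.3560 m, q = 106.5958°, L = 49.4221 m

Let ψ = atan2(Δy, Δx) = atan2(26.22, 3.96) = 81.4115° be the start→goal bearing.
Normalize: d = |goal − start| / ρ = 26.517353/6.52 = 4.067079, α = (θ_start − ψ) mod 360° = 156.6885° = 2.734730 rad, β = (θ_goal − ψ) mod 360° = 243.6885° = 4.253166 rad.
Common terms: sin α = 0.395730, cos α = -0.918367, sin β = -0.896397, cos β = -0.443252, cos(α−β) = 0.052336, d² = 16.541129. Work in radians in the unit-radius frame; every candidate has L = ρ·(t + p + q).
LSL: p² = 2 + d² − 2cos(α−β) + 2d(sin α − sin β) = 28.946827; p = √p² = 5.380226; φ = atan2(cos β − cos α, d + sin α − sin β) = 0.088423 rad; t = (φ − α) mod 2π = 3.636879 rad, q = (β − φ) mod 2π = 4.164743 rad → L = 6.52·(3.636879 + 5.380226 + 4.164743) = 6.52·13.181847 = 85.945644 m
RSR: p² = 2 + d² − 2cos(α−β) + 2d(sin β − sin α) = 7.926087; p = √p² = 2.815331; φ = atan2(cos α − cos β, d − sin α + sin β) = -0.169571 rad; t = (α − φ) mod 2π = 2.904301 rad, q = (φ − β) mod 2π = 1.860448 rad → L = 6.52·(2.904301 + 2.815331 + 1.860448) = 6.52·7.580080 = 49.422119 m
LSR: p² = d² − 2 + 2cos(α−β) + 2d(sin α + sin β) = 10.573299; p = √p² = 3.251661; φ = atan2(−cos α − cos β, d + sin α + sin β) − atan2(−2, p) = 0.916137 rad; t = (φ − α) mod 2π = 4.464592 rad, q = (φ − β) mod 2π = 2.946156 rad → L = 6.52·(4.464592 + 3.251661 + 2.946156) = 6.52·10.662410 = 69.518910 m
RSL: p² = d² − 2 + 2cos(α−β) − 2d(sin α + sin β) = 18.718302; p = √p² = 4.326465; φ = atan2(cos α + cos β, d − sin α − sin β) − atan2(2, p) = -0.722719 rad; t = (α − φ) mod 2π = 3.457449 rad, q = (β − φ) mod 2π = 4.975885 rad → L = 6.52·(3.457449 + 4.326465 + 4.975885) = 6.52·12.759799 = 83.193889 m
RLR: c = (6 − d² + 2cos(α−β) + 2d(sin α − sin β))/8 = 0.009239; p = 2π − arccos c = 4.721628 rad; φ = atan2(cos α − cos β, d − sin α + sin β) = -0.169571 rad; t = (α − φ + p/2) mod 2π = 5.265115 rad, q = (α − β − t + p) mod 2π = 4.221262 rad → L = 6.52·(5.265115 + 4.721628 + 4.221262) = 6.52·14.208005 = 92.636194 m
LRL: c = (6 − d² + 2cos(α−β) − 2d(sin α − sin β))/8 = -2.618353, |c| > 1 → infeasible
Shortest: RSR with L = 49.422119 m ≈ 49.4221 m
Convert RSR to answer units (arcs ×180/π): t = 2.904301·180/π = 166.4042°, p = ρ·p = 6.52·2.815331 = 18.3560 m, q = 1.860448·180/π = 106.5958°, L = 49.4221 m.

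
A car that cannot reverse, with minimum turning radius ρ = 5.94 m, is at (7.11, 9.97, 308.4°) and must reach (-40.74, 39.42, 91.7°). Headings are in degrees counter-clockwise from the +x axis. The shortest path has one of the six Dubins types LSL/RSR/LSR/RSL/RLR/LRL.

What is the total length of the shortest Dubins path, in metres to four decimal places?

Let ψ = atan2(Δy, Δx) = atan2(29.45, -47.85) = 148.3892° be the start→goal bearing.
Normalize: d = |goal − start| / ρ = 56.186520/5.94 = 9.459010, α = (θ_start − ψ) mod 360° = 160.0108° = 2.792716 rad, β = (θ_goal − ψ) mod 360° = 303.3108° = 5.293773 rad.
Common terms: sin α = 0.341842, cos α = -0.939757, sin β = -0.835703, cos β = 0.549181, cos(α−β) = -0.801776, d² = 89.472871. Work in radians in the unit-radius frame; every candidate has L = ρ·(t + p + q).
LSL: p² = 2 + d² − 2cos(α−β) + 2d(sin α − sin β) = 115.353257; p = √p² = 10.740263; φ = atan2(cos β − cos α, d + sin α − sin β) = 0.139079 rad; t = (φ − α) mod 2π = 3.629549 rad, q = (β − φ) mod 2π = 5.154693 rad → L = 5.94·(3.629549 + 10.740263 + 5.154693) = 5.94·19.524505 = 115.975563 m
RSR: p² = 2 + d² − 2cos(α−β) + 2d(sin β − sin α) = 70.799588; p = √p² = 8.414249; φ = atan2(cos α − cos β, d − sin α + sin β) = -0.177891 rad; t = (α − φ) mod 2π = 2.970607 rad, q = (φ − β) mod 2π = 0.811521 rad → L = 5.94·(2.970607 + 8.414249 + 0.811521) = 5.94·12.196378 = 72.446483 m
LSR: p² = d² − 2 + 2cos(α−β) + 2d(sin α + sin β) = 76.526445; p = √p² = 8.747939; φ = atan2(−cos α − cos β, d + sin α + sin β) − atan2(−2, p) = 0.268301 rad; t = (φ − α) mod 2π = 3.758770 rad, q = (φ − β) mod 2π = 1.257713 rad → L = 5.94·(3.758770 + 8.747939 + 1.257713) = 5.94·13.764423 = 81.760672 m
RSL: p² = d² − 2 + 2cos(α−β) − 2d(sin α + sin β) = 95.212195; p = √p² = 9.757674; φ = atan2(cos α + cos β, d − sin α − sin β) − atan2(2, p) = -0.241389 rad; t = (α − φ) mod 2π = 3.034105 rad, q = (β − φ) mod 2π = 5.535162 rad → L = 5.94·(3.034105 + 9.757674 + 5.535162) = 5.94·18.326941 = 108.862030 m
RLR: c = (6 − d² + 2cos(α−β) + 2d(sin α − sin β))/8 = -7.849949, |c| > 1 → infeasible
LRL: c = (6 − d² + 2cos(α−β) − 2d(sin α − sin β))/8 = -13.419157, |c| > 1 → infeasible
Shortest: RSR with L = 72.446483 m ≈ 72.4465 m

72.4465 m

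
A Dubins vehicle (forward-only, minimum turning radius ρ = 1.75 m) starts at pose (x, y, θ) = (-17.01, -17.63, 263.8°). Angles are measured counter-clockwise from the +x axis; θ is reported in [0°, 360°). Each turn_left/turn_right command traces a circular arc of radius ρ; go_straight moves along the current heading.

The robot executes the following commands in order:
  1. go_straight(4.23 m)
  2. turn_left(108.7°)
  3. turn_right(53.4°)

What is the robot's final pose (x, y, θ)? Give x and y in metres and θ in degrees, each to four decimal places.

(-13.8237, -24.1185, 319.1000°)

set_pose: (x, y, θ) = (-17.0100, -17.6300, 263.8000°), ρ = 1.75
go_straight(4.23): x += 4.23·cos θ, y += 4.23·sin θ → (-17.4668, -21.8353, 263.8000°)
turn_left(108.7°): centre at ρ to the left, rotate +108.7° → (-15.3483, -23.7328, 372.5000° ≡ 12.5000°)
turn_right(53.4°): centre at ρ to the right, rotate −53.4° → (-13.8237, -24.1185, -40.9000° ≡ 319.1000°)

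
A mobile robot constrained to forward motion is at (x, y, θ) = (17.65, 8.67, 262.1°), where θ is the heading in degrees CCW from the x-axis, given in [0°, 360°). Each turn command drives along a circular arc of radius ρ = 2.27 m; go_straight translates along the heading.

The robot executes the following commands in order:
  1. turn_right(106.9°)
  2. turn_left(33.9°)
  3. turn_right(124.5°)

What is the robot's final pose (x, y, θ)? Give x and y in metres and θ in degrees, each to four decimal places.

(10.7286, 10.3172, 64.6000°)

set_pose: (x, y, θ) = (17.6500, 8.6700, 262.1000°), ρ = 2.27
turn_right(106.9°): centre at ρ to the right, rotate −106.9° → (14.4494, 6.9213, 155.2000°)
turn_left(33.9°): centre at ρ to the left, rotate +33.9° → (13.1382, 7.1021, 189.1000°)
turn_right(124.5°): centre at ρ to the right, rotate −124.5° → (10.7286, 10.3172, 64.6000°)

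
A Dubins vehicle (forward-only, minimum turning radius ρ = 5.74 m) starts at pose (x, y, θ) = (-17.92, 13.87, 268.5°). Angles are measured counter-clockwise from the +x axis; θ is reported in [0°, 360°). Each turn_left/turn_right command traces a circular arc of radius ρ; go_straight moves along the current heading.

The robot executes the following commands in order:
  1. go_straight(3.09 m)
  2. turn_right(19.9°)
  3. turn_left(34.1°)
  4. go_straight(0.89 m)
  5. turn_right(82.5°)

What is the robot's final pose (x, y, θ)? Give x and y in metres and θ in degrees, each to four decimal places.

(-22.0719, -2.0365, 200.2000°)

set_pose: (x, y, θ) = (-17.9200, 13.8700, 268.5000°), ρ = 5.74
go_straight(3.09): x += 3.09·cos θ, y += 3.09·sin θ → (-18.0009, 10.7811, 268.5000°)
turn_right(19.9°): centre at ρ to the right, rotate −19.9° → (-18.3947, 8.8369, 248.6000°)
turn_left(34.1°): centre at ρ to the left, rotate +34.1° → (-18.6500, 5.4806, 282.7000°)
go_straight(0.89): x += 0.89·cos θ, y += 0.89·sin θ → (-18.4543, 4.6124, 282.7000°)
turn_right(82.5°): centre at ρ to the right, rotate −82.5° → (-22.0719, -2.0365, 200.2000°)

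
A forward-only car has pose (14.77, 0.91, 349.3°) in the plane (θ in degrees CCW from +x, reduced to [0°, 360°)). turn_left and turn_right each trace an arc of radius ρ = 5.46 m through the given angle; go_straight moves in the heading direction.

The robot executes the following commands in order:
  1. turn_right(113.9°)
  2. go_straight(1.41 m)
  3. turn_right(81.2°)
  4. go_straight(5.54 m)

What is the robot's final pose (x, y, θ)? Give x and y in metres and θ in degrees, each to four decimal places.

set_pose: (x, y, θ) = (14.7700, 0.9100, 349.3000°), ρ = 5.46
turn_right(113.9°): centre at ρ to the right, rotate −113.9° → (18.2506, -7.5555, 235.4000°)
go_straight(1.41): x += 1.41·cos θ, y += 1.41·sin θ → (17.4499, -8.7161, 235.4000°)
turn_right(81.2°): centre at ρ to the right, rotate −81.2° → (10.5792, -10.5314, 154.2000°)
go_straight(5.54): x += 5.54·cos θ, y += 5.54·sin θ → (5.5915, -8.1202, 154.2000°)

(5.5915, -8.1202, 154.2000°)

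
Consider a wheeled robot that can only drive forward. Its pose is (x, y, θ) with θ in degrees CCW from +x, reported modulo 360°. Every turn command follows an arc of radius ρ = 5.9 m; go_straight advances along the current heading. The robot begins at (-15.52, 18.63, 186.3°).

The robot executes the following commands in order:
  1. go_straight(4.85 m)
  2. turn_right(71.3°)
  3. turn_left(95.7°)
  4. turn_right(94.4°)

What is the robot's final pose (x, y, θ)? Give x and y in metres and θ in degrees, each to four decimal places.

set_pose: (x, y, θ) = (-15.5200, 18.6300, 186.3000°), ρ = 5.9
go_straight(4.85): x += 4.85·cos θ, y += 4.85·sin θ → (-20.3407, 18.0978, 186.3000°)
turn_right(71.3°): centre at ρ to the right, rotate −71.3° → (-26.3354, 21.4687, 115.0000°)
turn_left(95.7°): centre at ρ to the left, rotate +95.7° → (-34.6948, 24.0484, 210.7000°)
turn_right(94.4°): centre at ρ to the right, rotate −94.4° → (-42.9963, 26.5074, 116.3000°)

(-42.9963, 26.5074, 116.3000°)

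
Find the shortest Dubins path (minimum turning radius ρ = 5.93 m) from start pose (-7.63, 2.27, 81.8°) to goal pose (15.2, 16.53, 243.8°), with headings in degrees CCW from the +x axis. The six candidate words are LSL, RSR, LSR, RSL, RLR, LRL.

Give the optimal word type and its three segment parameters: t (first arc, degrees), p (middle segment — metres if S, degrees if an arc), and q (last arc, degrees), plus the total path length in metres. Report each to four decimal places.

RSR: t = 25.0942°, p = 21.2043 m, q = 172.9058°, L = 41.6970 m

Let ψ = atan2(Δy, Δx) = atan2(14.26, 22.83) = 31.9896° be the start→goal bearing.
Normalize: d = |goal − start| / ρ = 26.917587/5.93 = 4.539222, α = (θ_start − ψ) mod 360° = 49.8104° = 0.869356 rad, β = (θ_goal − ψ) mod 360° = 211.8104° = 3.696789 rad.
Common terms: sin α = 0.763913, cos α = 0.645319, sin β = -0.527110, cos β = -0.849797, cos(α−β) = -0.951057, d² = 20.604537. Work in radians in the unit-radius frame; every candidate has L = ρ·(t + p + q).
LSL: p² = 2 + d² − 2cos(α−β) + 2d(sin α − sin β) = 36.227135; p = √p² = 6.018898; φ = atan2(cos β − cos α, d + sin α − sin β) = -0.251032 rad; t = (φ − α) mod 2π = 5.162798 rad, q = (β − φ) mod 2π = 3.947821 rad → L = 5.93·(5.162798 + 6.018898 + 3.947821) = 5.93·15.129517 = 89.718035 m
RSR: p² = 2 + d² − 2cos(α−β) + 2d(sin β − sin α) = 12.786166; p = √p² = 3.575775; φ = atan2(cos α − cos β, d − sin α + sin β) = 0.431379 rad; t = (α − φ) mod 2π = 0.437977 rad, q = (φ − β) mod 2π = 3.017775 rad → L = 5.93·(0.437977 + 3.575775 + 3.017775) = 5.93·7.031527 = 41.696954 m
LSR: p² = d² − 2 + 2cos(α−β) + 2d(sin α + sin β) = 18.852228; p = √p² = 4.341915; φ = atan2(−cos α − cos β, d + sin α + sin β) − atan2(−2, p) = 0.474443 rad; t = (φ − α) mod 2π = 5.888272 rad, q = (φ − β) mod 2π = 3.060839 rad → L = 5.93·(5.888272 + 4.341915 + 3.060839) = 5.93·13.291027 = 78.815788 m
RSL: p² = d² − 2 + 2cos(α−β) − 2d(sin α + sin β) = 14.552621; p = √p² = 3.814790; φ = atan2(cos α + cos β, d − sin α − sin β) − atan2(2, p) = -0.530369 rad; t = (α − φ) mod 2π = 1.399725 rad, q = (β − φ) mod 2π = 4.227158 rad → L = 5.93·(1.399725 + 3.814790 + 4.227158) = 5.93·9.441673 = 55.989121 m
RLR: c = (6 − d² + 2cos(α−β) + 2d(sin α − sin β))/8 = -0.598271; p = 2π − arccos c = 4.071048 rad; φ = atan2(cos α − cos β, d − sin α + sin β) = 0.431379 rad; t = (α − φ + p/2) mod 2π = 2.473501 rad, q = (α − β − t + p) mod 2π = 5.053299 rad → L = 5.93·(2.473501 + 4.071048 + 5.053299) = 5.93·11.597847 = 68.775235 m
LRL: c = (6 − d² + 2cos(α−β) − 2d(sin α − sin β))/8 = -3.528392, |c| > 1 → infeasible
Shortest: RSR with L = 41.696954 m ≈ 41.6970 m
Convert RSR to answer units (arcs ×180/π): t = 0.437977·180/π = 25.0942°, p = ρ·p = 5.93·3.575775 = 21.2043 m, q = 3.017775·180/π = 172.9058°, L = 41.6970 m.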